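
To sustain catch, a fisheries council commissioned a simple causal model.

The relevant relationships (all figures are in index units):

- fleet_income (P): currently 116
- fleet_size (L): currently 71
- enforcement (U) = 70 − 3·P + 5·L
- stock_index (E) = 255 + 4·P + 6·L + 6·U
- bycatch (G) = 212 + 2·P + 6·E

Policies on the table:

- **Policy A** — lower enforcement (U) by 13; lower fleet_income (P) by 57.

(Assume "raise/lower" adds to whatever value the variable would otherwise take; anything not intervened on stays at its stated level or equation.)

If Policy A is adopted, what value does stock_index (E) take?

Policy A (U − 13, P − 57):
  P = 116 − 57 = 59
  L = 71
  U = 70 − 3·59 + 5·71 (−13 from intervention) = 235
  E = 255 + 4·59 + 6·71 + 6·235 = 2327

2327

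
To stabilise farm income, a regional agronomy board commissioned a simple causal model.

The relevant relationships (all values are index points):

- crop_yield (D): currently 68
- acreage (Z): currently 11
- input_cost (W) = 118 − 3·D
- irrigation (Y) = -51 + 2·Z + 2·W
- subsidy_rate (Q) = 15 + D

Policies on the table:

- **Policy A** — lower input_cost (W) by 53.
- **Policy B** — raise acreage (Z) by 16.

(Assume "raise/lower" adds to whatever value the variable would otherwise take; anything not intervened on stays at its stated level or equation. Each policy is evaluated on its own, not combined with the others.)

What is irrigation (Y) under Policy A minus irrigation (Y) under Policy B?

Policy A (W − 53):
  D = 68
  Z = 11
  W = 118 − 3·68 (−53 from intervention) = -139
  Y = -51 + 2·11 + 2·(-139) = -307
Policy B (Z + 16):
  D = 68
  Z = 11 + 16 = 27
  W = 118 − 3·68 = -86
  Y = -51 + 2·27 + 2·(-86) = -169
Y: -307 − (-169) = -138

-138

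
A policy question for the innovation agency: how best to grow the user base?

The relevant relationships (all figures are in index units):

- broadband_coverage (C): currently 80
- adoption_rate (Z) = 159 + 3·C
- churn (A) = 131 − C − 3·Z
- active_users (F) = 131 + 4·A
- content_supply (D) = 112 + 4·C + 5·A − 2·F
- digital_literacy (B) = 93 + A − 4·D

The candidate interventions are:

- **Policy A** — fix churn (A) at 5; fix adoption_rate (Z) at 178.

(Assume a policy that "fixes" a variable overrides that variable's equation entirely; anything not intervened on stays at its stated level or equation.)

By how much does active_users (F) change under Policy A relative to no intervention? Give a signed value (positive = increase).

Baseline:
  C = 80
  Z = 159 + 3·80 = 399
  A = 131 − 80 − 3·399 = -1146
  F = 131 + 4·(-1146) = -4453
Policy A (A := 5, Z := 178):
  C = 80
  Z = 178
  A = 5
  F = 131 + 4·5 = 151
Change in F: 151 − (-4453) = 4604

4604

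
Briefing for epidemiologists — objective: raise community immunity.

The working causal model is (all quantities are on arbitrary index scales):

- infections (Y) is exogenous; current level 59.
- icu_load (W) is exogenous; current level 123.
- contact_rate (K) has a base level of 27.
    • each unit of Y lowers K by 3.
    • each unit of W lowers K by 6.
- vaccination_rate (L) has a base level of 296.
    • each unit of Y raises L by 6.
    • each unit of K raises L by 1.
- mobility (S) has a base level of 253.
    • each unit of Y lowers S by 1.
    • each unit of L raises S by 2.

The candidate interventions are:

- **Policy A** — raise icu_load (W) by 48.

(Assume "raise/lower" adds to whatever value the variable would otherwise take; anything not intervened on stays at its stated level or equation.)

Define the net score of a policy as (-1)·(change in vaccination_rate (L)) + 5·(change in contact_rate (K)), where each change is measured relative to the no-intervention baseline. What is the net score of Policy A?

-1152

Baseline:
  Y = 59
  W = 123
  K = 27 − 3·59 − 6·123 = -888
  L = 296 + 6·59 + (-888) = -238
Policy A (W + 48):
  Y = 59
  W = 123 + 48 = 171
  K = 27 − 3·59 − 6·171 = -1176
  L = 296 + 6·59 + (-1176) = -526
ΔL = -526 − (-238) = -288; ΔK = -1176 − (-888) = -288
Score = (-1)·(-288) + 5·(-288) = -1152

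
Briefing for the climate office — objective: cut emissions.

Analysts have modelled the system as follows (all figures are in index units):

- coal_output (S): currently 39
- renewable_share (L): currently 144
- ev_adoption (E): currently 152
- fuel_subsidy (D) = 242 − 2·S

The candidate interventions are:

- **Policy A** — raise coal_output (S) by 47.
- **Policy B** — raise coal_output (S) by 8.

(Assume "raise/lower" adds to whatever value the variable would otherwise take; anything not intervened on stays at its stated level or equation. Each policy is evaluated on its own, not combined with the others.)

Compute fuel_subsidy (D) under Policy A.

70

Policy A (S + 47):
  S = 39 + 47 = 86
  D = 242 − 2·86 = 70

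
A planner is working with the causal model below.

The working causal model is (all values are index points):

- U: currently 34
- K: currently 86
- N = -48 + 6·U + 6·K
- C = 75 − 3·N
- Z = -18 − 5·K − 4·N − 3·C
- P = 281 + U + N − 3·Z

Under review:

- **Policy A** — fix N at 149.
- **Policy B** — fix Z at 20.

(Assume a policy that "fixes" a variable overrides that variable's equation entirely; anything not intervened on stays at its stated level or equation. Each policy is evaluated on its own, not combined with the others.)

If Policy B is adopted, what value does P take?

927

Policy B (Z := 20):
  U = 34
  K = 86
  N = -48 + 6·34 + 6·86 = 672
  C = 75 − 3·672 = -1941
  Z = 20
  P = 281 + 34 + 672 − 3·20 = 927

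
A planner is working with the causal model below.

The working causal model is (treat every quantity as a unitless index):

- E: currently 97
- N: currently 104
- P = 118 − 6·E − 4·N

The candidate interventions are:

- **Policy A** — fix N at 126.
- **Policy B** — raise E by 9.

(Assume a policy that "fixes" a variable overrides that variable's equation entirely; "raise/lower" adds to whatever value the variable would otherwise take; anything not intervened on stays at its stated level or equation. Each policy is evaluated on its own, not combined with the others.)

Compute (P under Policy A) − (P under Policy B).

Policy A (N := 126):
  E = 97
  N = 126
  P = 118 − 6·97 − 4·126 = -968
Policy B (E + 9):
  E = 97 + 9 = 106
  N = 104
  P = 118 − 6·106 − 4·104 = -934
P: -968 − (-934) = -34

-34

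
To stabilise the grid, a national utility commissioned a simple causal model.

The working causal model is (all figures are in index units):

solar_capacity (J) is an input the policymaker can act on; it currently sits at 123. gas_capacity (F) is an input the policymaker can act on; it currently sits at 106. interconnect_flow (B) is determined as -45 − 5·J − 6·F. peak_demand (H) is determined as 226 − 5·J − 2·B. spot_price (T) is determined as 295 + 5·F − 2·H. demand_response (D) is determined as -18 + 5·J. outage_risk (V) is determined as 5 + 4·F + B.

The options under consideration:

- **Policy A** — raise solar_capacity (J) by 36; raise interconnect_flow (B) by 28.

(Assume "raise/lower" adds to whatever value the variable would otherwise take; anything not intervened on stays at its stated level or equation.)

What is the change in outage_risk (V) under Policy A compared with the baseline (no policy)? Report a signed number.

-152

Baseline:
  J = 123
  F = 106
  B = -45 − 5·123 − 6·106 = -1296
  V = 5 + 4·106 + (-1296) = -867
Policy A (J + 36, B + 28):
  J = 123 + 36 = 159
  F = 106
  B = -45 − 5·159 − 6·106 (+28 from intervention) = -1448
  V = 5 + 4·106 + (-1448) = -1019
Change in V: -1019 − (-867) = -152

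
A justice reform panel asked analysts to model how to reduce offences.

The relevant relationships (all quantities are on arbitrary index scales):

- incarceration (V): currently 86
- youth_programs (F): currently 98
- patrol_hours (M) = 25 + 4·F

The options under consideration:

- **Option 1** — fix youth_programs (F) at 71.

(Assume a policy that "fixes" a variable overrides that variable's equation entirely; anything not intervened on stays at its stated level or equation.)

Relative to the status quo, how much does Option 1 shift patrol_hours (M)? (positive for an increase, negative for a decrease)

-108

Baseline:
  F = 98
  M = 25 + 4·98 = 417
Option 1 (F := 71):
  F = 71
  M = 25 + 4·71 = 309
Change in M: 309 − 417 = -108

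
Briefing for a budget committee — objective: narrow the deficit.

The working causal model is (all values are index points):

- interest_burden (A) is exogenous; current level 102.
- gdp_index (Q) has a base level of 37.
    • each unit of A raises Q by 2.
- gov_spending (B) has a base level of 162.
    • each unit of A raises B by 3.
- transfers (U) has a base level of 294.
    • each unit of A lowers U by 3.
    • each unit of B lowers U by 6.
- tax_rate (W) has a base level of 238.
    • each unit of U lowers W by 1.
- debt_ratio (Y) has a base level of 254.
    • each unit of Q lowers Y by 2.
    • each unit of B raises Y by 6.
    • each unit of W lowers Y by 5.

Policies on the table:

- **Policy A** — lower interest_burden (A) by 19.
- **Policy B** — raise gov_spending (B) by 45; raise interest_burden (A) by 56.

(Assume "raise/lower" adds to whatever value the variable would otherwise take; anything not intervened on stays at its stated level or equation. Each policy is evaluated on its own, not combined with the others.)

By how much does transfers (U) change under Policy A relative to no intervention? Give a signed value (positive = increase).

Baseline:
  A = 102
  B = 162 + 3·102 = 468
  U = 294 − 3·102 − 6·468 = -2820
Policy A (A − 19):
  A = 102 − 19 = 83
  B = 162 + 3·83 = 411
  U = 294 − 3·83 − 6·411 = -2421
Change in U: -2421 − (-2820) = 399

399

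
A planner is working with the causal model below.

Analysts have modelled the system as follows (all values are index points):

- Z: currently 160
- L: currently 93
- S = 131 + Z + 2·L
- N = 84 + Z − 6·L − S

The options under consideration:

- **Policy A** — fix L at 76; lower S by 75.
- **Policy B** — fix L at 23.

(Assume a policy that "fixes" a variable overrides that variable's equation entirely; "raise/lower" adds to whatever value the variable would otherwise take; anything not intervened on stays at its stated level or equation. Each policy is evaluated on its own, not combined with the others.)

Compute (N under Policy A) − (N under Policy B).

Policy A (L := 76, S − 75):
  Z = 160
  L = 76
  S = 131 + 160 + 2·76 (−75 from intervention) = 368
  N = 84 + 160 − 6·76 − 368 = -580
Policy B (L := 23):
  Z = 160
  L = 23
  S = 131 + 160 + 2·23 = 337
  N = 84 + 160 − 6·23 − 337 = -231
N: -580 − (-231) = -349

-349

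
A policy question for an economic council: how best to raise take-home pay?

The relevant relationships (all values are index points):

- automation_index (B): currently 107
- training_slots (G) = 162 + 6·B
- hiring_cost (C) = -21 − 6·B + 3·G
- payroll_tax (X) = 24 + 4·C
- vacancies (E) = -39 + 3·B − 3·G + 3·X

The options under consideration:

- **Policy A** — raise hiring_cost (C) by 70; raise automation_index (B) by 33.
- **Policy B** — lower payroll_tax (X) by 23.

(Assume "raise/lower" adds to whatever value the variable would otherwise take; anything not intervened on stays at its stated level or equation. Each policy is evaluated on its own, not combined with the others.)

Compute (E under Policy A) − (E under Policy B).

5166

Policy A (C + 70, B + 33):
  B = 107 + 33 = 140
  G = 162 + 6·140 = 1002
  C = -21 − 6·140 + 3·1002 (+70 from intervention) = 2215
  X = 24 + 4·2215 = 8884
  E = -39 + 3·140 − 3·1002 + 3·8884 = 24027
Policy B (X − 23):
  B = 107
  G = 162 + 6·107 = 804
  C = -21 − 6·107 + 3·804 = 1749
  X = 24 + 4·1749 (−23 from intervention) = 6997
  E = -39 + 3·107 − 3·804 + 3·6997 = 18861
E: 24027 − 18861 = 5166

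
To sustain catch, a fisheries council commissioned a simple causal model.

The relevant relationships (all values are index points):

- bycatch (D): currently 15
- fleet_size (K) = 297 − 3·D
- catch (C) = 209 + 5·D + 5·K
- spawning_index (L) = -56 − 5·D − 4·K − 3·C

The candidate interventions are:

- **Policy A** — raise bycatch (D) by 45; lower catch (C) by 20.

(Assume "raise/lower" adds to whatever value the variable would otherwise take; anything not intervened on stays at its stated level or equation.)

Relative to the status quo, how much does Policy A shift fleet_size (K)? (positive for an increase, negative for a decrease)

-135

Baseline:
  D = 15
  K = 297 − 3·15 = 252
Policy A (D + 45, C − 20):
  D = 15 + 45 = 60
  K = 297 − 3·60 = 117
Change in K: 117 − 252 = -135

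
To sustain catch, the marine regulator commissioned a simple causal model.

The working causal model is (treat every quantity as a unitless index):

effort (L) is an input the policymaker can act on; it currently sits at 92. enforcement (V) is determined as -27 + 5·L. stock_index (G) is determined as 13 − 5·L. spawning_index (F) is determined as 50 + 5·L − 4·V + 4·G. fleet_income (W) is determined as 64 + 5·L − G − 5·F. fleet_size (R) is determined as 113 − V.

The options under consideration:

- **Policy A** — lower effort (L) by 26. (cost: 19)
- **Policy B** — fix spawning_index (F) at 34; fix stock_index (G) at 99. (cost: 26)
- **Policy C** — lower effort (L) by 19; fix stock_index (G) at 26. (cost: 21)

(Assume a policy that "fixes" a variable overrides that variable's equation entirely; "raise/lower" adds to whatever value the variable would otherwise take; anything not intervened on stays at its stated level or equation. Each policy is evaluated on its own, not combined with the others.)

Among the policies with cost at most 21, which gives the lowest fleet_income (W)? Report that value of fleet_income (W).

4568

Policy A (L − 26):
  L = 92 − 26 = 66
  V = -27 + 5·66 = 303
  G = 13 − 5·66 = -317
  F = 50 + 5·66 − 4·303 + 4·(-317) = -2100
  W = 64 + 5·66 − (-317) − 5·(-2100) = 11211
Policy C (L − 19, G := 26):
  L = 92 − 19 = 73
  V = -27 + 5·73 = 338
  G = 26
  F = 50 + 5·73 − 4·338 + 4·26 = -833
  W = 64 + 5·73 − 26 − 5·(-833) = 4568
Comparing — Policy A: W=11211, Policy C: W=4568. Lowest is 4568 (Policy C).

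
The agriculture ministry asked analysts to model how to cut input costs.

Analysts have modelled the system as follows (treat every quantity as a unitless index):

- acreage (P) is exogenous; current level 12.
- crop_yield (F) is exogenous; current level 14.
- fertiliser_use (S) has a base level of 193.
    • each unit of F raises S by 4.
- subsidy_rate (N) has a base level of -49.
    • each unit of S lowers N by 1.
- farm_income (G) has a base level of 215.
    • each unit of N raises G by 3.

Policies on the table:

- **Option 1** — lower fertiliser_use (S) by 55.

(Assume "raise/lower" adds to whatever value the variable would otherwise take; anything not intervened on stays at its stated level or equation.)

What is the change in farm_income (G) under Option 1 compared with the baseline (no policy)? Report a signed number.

165

Baseline:
  F = 14
  S = 193 + 4·14 = 249
  N = -49 − 249 = -298
  G = 215 + 3·(-298) = -679
Option 1 (S − 55):
  F = 14
  S = 193 + 4·14 (−55 from intervention) = 194
  N = -49 − 194 = -243
  G = 215 + 3·(-243) = -514
Change in G: -514 − (-679) = 165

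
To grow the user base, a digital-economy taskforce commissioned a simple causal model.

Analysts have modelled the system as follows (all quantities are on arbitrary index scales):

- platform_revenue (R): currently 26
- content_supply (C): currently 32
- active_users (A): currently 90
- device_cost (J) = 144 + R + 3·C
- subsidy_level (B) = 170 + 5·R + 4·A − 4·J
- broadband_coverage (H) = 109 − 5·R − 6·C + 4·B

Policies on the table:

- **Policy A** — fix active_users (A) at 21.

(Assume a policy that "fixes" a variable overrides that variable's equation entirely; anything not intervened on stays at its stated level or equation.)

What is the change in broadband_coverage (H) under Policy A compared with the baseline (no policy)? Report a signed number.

Baseline:
  R = 26
  C = 32
  A = 90
  J = 144 + 26 + 3·32 = 266
  B = 170 + 5·26 + 4·90 − 4·266 = -404
  H = 109 − 5·26 − 6·32 + 4·(-404) = -1829
Policy A (A := 21):
  R = 26
  C = 32
  A = 21
  J = 144 + 26 + 3·32 = 266
  B = 170 + 5·26 + 4·21 − 4·266 = -680
  H = 109 − 5·26 − 6·32 + 4·(-680) = -2933
Change in H: -2933 − (-1829) = -1104

-1104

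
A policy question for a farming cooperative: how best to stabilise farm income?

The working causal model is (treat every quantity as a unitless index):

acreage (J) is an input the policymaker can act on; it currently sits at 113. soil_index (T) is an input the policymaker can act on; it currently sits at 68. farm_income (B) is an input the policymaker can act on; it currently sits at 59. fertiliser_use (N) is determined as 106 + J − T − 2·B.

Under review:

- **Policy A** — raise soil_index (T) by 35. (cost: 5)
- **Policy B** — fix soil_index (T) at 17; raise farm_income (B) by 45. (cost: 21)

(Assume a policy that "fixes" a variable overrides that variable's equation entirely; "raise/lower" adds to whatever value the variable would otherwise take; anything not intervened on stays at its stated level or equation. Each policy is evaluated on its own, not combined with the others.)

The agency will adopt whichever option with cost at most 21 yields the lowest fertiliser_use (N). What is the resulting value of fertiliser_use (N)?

Policy A (T + 35):
  J = 113
  T = 68 + 35 = 103
  B = 59
  N = 106 + 113 − 103 − 2·59 = -2
Policy B (T := 17, B + 45):
  J = 113
  T = 17
  B = 59 + 45 = 104
  N = 106 + 113 − 17 − 2·104 = -6
Comparing — Policy A: N=-2, Policy B: N=-6. Lowest is -6 (Policy B).

-6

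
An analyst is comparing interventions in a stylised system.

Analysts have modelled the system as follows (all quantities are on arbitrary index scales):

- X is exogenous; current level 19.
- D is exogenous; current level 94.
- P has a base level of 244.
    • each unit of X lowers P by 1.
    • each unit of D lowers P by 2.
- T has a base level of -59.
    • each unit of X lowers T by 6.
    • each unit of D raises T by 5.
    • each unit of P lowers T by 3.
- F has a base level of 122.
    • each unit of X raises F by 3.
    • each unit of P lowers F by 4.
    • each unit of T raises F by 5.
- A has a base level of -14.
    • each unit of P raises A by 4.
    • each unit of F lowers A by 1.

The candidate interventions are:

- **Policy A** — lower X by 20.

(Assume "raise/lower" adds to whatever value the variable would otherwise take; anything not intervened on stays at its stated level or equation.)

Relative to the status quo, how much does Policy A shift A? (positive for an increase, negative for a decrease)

-80

Baseline:
  X = 19
  D = 94
  P = 244 − 19 − 2·94 = 37
  T = -59 − 6·19 + 5·94 − 3·37 = 186
  F = 122 + 3·19 − 4·37 + 5·186 = 961
  A = -14 + 4·37 − 961 = -827
Policy A (X − 20):
  X = 19 − 20 = -1
  D = 94
  P = 244 − (-1) − 2·94 = 57
  T = -59 − 6·(-1) + 5·94 − 3·57 = 246
  F = 122 + 3·(-1) − 4·57 + 5·246 = 1121
  A = -14 + 4·57 − 1121 = -907
Change in A: -907 − (-827) = -80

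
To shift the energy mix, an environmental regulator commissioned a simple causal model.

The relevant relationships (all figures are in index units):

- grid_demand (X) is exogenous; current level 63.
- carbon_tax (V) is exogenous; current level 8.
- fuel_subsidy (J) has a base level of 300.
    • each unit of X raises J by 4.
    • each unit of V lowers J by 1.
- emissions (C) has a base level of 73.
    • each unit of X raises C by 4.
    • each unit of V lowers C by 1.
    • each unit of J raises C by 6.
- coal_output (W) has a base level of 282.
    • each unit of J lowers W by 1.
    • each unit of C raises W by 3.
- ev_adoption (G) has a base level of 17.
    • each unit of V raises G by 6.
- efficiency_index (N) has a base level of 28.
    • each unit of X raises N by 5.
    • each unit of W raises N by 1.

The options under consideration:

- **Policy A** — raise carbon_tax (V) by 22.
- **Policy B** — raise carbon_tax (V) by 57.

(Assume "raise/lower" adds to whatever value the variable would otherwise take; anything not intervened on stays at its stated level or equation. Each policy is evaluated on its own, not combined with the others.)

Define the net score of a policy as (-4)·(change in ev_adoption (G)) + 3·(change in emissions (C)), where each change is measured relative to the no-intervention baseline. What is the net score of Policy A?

Baseline:
  X = 63
  V = 8
  J = 300 + 4·63 − 8 = 544
  C = 73 + 4·63 − 8 + 6·544 = 3581
  G = 17 + 6·8 = 65
Policy A (V + 22):
  X = 63
  V = 8 + 22 = 30
  J = 300 + 4·63 − 30 = 522
  C = 73 + 4·63 − 30 + 6·522 = 3427
  G = 17 + 6·30 = 197
ΔG = 197 − 65 = 132; ΔC = 3427 − 3581 = -154
Score = (-4)·132 + 3·(-154) = -990

-990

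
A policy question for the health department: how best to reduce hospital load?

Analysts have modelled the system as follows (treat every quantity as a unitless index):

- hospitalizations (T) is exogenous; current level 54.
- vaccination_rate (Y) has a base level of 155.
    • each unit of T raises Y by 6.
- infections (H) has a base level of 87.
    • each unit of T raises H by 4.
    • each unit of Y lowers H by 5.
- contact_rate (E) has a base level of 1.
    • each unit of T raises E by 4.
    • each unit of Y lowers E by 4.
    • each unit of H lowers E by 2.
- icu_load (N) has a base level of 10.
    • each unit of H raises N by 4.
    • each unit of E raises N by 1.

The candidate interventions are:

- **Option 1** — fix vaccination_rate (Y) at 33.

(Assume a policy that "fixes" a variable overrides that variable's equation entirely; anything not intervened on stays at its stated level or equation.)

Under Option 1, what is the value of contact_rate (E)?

Option 1 (Y := 33):
  T = 54
  Y = 33
  H = 87 + 4·54 − 5·33 = 138
  E = 1 + 4·54 − 4·33 − 2·138 = -191

-191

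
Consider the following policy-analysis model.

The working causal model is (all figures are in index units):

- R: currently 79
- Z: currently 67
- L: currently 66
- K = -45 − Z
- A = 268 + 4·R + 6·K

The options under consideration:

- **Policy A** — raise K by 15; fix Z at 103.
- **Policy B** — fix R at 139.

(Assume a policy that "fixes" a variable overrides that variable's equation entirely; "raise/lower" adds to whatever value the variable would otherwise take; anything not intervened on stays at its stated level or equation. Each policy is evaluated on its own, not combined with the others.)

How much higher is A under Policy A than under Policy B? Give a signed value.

Policy A (K + 15, Z := 103):
  R = 79
  Z = 103
  K = -45 − 103 (+15 from intervention) = -133
  A = 268 + 4·79 + 6·(-133) = -214
Policy B (R := 139):
  R = 139
  Z = 67
  K = -45 − 67 = -112
  A = 268 + 4·139 + 6·(-112) = 152
A: -214 − 152 = -366

-366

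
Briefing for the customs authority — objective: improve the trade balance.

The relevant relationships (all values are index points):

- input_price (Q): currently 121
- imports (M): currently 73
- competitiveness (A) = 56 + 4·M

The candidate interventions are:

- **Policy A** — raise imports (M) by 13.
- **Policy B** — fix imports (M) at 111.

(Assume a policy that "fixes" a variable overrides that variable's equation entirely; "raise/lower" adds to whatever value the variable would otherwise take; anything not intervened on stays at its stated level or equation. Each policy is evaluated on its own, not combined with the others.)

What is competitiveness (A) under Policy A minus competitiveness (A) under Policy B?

Policy A (M + 13):
  M = 73 + 13 = 86
  A = 56 + 4·86 = 400
Policy B (M := 111):
  M = 111
  A = 56 + 4·111 = 500
A: 400 − 500 = -100

-100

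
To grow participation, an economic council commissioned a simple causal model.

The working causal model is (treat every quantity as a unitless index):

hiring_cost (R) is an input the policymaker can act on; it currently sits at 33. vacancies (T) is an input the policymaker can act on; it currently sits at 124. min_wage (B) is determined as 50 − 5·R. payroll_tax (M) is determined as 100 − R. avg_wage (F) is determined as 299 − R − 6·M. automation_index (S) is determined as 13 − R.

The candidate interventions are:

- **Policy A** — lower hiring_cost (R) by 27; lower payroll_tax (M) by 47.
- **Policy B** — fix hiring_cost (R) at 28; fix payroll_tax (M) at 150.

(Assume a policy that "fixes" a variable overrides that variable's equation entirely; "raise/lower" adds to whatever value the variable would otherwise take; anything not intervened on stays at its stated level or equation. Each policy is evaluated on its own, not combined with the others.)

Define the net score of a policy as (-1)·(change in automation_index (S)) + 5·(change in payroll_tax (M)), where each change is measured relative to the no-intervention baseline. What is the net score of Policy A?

Baseline:
  R = 33
  M = 100 − 33 = 67
  S = 13 − 33 = -20
Policy A (R − 27, M − 47):
  R = 33 − 27 = 6
  M = 100 − 6 (−47 from intervention) = 47
  S = 13 − 6 = 7
ΔS = 7 − (-20) = 27; ΔM = 47 − 67 = -20
Score = (-1)·27 + 5·(-20) = -127

-127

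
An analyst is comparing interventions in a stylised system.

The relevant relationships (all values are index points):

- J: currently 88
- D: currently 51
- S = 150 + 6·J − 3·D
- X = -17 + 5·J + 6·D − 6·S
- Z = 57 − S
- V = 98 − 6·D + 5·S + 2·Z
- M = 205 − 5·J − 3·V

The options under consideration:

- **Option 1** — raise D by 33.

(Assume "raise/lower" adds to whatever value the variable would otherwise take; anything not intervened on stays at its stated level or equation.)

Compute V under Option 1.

986

Option 1 (D + 33):
  J = 88
  D = 51 + 33 = 84
  S = 150 + 6·88 − 3·84 = 426
  Z = 57 − 426 = -369
  V = 98 − 6·84 + 5·426 + 2·(-369) = 986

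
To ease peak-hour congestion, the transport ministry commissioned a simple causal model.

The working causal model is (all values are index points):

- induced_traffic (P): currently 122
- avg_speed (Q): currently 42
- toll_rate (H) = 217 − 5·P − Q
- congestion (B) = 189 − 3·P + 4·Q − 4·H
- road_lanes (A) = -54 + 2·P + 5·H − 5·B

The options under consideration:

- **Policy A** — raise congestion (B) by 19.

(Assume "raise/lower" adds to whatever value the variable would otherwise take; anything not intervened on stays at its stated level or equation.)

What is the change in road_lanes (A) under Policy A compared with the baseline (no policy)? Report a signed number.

-95

Baseline:
  P = 122
  Q = 42
  H = 217 − 5·122 − 42 = -435
  B = 189 − 3·122 + 4·42 − 4·(-435) = 1731
  A = -54 + 2·122 + 5·(-435) − 5·1731 = -10640
Policy A (B + 19):
  P = 122
  Q = 42
  H = 217 − 5·122 − 42 = -435
  B = 189 − 3·122 + 4·42 − 4·(-435) (+19 from intervention) = 1750
  A = -54 + 2·122 + 5·(-435) − 5·1750 = -10735
Change in A: -10735 − (-10640) = -95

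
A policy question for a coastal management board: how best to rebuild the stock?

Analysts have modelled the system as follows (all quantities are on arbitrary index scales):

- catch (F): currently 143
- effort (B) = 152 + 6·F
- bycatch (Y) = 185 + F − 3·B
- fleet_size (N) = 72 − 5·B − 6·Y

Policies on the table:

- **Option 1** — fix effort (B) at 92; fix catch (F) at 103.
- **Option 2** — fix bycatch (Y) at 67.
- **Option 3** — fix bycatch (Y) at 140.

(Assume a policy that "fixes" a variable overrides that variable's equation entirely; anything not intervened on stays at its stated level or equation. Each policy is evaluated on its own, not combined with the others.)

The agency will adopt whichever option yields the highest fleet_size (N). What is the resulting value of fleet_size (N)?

Option 1 (B := 92, F := 103):
  F = 103
  B = 92
  Y = 185 + 103 − 3·92 = 12
  N = 72 − 5·92 − 6·12 = -460
Option 2 (Y := 67):
  F = 143
  B = 152 + 6·143 = 1010
  Y = 67
  N = 72 − 5·1010 − 6·67 = -5380
Option 3 (Y := 140):
  F = 143
  B = 152 + 6·143 = 1010
  Y = 140
  N = 72 − 5·1010 − 6·140 = -5818
Comparing — Option 1: N=-460, Option 2: N=-5380, Option 3: N=-5818. Highest is -460 (Option 1).

-460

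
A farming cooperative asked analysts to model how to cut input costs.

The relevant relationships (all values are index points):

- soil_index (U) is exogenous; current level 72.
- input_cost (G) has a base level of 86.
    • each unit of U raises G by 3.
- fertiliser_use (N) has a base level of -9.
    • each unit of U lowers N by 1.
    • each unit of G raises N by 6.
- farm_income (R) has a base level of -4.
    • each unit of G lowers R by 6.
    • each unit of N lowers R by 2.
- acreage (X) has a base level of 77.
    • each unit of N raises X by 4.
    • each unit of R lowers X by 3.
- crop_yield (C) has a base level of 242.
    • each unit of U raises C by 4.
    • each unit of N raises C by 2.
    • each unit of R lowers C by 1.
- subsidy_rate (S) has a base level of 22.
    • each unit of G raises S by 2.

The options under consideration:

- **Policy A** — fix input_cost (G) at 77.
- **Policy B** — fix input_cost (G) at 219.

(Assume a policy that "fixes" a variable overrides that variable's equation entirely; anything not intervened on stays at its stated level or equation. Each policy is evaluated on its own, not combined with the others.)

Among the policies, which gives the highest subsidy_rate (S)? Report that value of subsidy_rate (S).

Policy A (G := 77):
  U = 72
  G = 77
  S = 22 + 2·77 = 176
Policy B (G := 219):
  U = 72
  G = 219
  S = 22 + 2·219 = 460
Comparing — Policy A: S=176, Policy B: S=460. Highest is 460 (Policy B).

460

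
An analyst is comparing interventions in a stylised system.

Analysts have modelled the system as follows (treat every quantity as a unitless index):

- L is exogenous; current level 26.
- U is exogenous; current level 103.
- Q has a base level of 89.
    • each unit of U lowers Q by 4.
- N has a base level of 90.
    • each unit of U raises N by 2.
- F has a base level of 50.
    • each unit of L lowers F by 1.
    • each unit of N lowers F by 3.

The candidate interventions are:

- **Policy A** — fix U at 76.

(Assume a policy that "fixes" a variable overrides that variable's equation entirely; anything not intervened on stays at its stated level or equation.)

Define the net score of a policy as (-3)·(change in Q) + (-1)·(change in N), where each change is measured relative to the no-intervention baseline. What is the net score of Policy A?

Baseline:
  U = 103
  Q = 89 − 4·103 = -323
  N = 90 + 2·103 = 296
Policy A (U := 76):
  U = 76
  Q = 89 − 4·76 = -215
  N = 90 + 2·76 = 242
ΔQ = -215 − (-323) = 108; ΔN = 242 − 296 = -54
Score = (-3)·108 + (-1)·(-54) = -270

-270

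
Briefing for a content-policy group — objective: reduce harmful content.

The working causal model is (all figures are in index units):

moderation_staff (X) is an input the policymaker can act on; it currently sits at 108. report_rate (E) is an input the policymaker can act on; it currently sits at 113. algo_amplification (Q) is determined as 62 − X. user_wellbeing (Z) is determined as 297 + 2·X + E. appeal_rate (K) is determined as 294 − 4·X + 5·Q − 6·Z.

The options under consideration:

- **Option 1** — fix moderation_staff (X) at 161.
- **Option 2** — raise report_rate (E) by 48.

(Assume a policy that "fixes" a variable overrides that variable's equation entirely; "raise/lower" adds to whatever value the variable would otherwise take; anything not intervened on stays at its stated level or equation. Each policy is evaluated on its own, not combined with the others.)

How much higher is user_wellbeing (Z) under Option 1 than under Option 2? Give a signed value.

58

Option 1 (X := 161):
  X = 161
  E = 113
  Z = 297 + 2·161 + 113 = 732
Option 2 (E + 48):
  X = 108
  E = 113 + 48 = 161
  Z = 297 + 2·108 + 161 = 674
Z: 732 − 674 = 58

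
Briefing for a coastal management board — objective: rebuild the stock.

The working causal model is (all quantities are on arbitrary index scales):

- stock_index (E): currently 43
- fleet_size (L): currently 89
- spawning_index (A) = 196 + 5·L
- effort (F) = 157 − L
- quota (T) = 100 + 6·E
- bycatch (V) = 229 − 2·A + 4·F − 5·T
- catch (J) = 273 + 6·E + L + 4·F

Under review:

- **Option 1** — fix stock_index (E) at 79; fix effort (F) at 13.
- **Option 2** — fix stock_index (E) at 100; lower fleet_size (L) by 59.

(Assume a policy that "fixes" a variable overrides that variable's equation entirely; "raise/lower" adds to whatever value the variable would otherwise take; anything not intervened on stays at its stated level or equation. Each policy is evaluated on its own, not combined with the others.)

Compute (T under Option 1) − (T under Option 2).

-126

Option 1 (E := 79, F := 13):
  E = 79
  T = 100 + 6·79 = 574
Option 2 (E := 100, L − 59):
  E = 100
  T = 100 + 6·100 = 700
T: 574 − 700 = -126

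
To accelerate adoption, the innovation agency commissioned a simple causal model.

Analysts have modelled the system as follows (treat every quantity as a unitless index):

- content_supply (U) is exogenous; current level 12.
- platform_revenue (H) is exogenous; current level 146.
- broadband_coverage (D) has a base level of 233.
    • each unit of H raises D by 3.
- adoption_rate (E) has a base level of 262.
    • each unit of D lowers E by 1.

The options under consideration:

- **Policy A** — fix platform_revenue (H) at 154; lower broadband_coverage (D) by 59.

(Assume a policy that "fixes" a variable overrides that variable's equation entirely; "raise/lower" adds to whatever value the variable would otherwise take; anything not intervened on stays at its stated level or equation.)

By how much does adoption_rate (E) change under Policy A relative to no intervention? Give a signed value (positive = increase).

35

Baseline:
  H = 146
  D = 233 + 3·146 = 671
  E = 262 − 671 = -409
Policy A (H := 154, D − 59):
  H = 154
  D = 233 + 3·154 (−59 from intervention) = 636
  E = 262 − 636 = -374
Change in E: -374 − (-409) = 35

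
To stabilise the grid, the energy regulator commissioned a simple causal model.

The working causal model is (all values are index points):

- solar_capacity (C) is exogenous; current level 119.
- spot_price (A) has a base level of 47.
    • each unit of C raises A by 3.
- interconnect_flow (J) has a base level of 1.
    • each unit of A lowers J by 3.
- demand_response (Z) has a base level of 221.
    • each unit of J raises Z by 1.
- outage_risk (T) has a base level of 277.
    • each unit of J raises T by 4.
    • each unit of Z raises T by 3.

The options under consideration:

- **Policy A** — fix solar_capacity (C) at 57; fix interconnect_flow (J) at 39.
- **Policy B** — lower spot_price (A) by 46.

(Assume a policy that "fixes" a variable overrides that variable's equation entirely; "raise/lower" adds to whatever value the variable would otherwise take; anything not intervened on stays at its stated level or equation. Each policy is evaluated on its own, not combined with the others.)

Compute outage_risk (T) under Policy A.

Policy A (C := 57, J := 39):
  C = 57
  A = 47 + 3·57 = 218
  J = 39
  Z = 221 + 39 = 260
  T = 277 + 4·39 + 3·260 = 1213

1213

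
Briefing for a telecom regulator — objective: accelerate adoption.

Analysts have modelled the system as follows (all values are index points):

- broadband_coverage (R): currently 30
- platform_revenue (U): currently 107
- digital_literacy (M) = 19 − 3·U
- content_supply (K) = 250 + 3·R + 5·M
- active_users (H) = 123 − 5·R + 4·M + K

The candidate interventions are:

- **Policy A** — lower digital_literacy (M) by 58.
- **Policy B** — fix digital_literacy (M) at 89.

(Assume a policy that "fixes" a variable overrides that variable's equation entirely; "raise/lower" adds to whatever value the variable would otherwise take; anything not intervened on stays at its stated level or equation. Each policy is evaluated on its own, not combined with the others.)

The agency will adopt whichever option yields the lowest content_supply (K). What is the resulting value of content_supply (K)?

-1460

Policy A (M − 58):
  R = 30
  U = 107
  M = 19 − 3·107 (−58 from intervention) = -360
  K = 250 + 3·30 + 5·(-360) = -1460
Policy B (M := 89):
  R = 30
  U = 107
  M = 89
  K = 250 + 3·30 + 5·89 = 785
Comparing — Policy A: K=-1460, Policy B: K=785. Lowest is -1460 (Policy A).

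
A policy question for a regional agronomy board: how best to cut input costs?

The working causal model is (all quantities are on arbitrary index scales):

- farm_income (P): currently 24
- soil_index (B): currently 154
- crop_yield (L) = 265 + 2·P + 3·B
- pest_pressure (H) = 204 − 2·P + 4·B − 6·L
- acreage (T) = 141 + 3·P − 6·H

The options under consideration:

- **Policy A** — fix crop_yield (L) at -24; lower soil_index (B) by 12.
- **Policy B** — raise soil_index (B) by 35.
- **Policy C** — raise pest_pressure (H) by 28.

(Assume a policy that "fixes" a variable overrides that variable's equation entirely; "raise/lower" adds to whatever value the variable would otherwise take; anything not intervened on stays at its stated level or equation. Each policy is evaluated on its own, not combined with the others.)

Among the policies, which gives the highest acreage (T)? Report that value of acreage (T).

26421

Policy A (L := -24, B − 12):
  P = 24
  B = 154 − 12 = 142
  L = -24
  H = 204 − 2·24 + 4·142 − 6·(-24) = 868
  T = 141 + 3·24 − 6·868 = -4995
Policy B (B + 35):
  P = 24
  B = 154 + 35 = 189
  L = 265 + 2·24 + 3·189 = 880
  H = 204 − 2·24 + 4·189 − 6·880 = -4368
  T = 141 + 3·24 − 6·(-4368) = 26421
Policy C (H + 28):
  P = 24
  B = 154
  L = 265 + 2·24 + 3·154 = 775
  H = 204 − 2·24 + 4·154 − 6·775 (+28 from intervention) = -3850
  T = 141 + 3·24 − 6·(-3850) = 23313
Comparing — Policy A: T=-4995, Policy B: T=26421, Policy C: T=23313. Highest is 26421 (Policy B).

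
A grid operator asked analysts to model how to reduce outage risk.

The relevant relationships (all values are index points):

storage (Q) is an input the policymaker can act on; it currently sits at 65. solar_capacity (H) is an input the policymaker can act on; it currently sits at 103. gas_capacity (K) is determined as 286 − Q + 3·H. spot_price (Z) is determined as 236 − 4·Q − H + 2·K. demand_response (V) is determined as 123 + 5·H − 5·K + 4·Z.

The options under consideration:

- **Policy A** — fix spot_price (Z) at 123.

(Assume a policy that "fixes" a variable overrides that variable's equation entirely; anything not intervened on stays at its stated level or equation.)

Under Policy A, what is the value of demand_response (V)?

Policy A (Z := 123):
  Q = 65
  H = 103
  K = 286 − 65 + 3·103 = 530
  Z = 123
  V = 123 + 5·103 − 5·530 + 4·123 = -1520

-1520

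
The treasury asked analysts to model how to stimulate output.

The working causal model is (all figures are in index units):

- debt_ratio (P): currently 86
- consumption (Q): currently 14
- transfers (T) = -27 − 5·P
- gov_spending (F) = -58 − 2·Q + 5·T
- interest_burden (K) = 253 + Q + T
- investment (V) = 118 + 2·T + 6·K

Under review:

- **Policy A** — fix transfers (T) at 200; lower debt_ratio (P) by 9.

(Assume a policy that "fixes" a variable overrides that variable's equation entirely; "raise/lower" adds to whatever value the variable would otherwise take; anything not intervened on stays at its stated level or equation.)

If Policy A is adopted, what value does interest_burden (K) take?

467

Policy A (T := 200, P − 9):
  P = 86 − 9 = 77
  Q = 14
  T = 200
  K = 253 + 14 + 200 = 467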